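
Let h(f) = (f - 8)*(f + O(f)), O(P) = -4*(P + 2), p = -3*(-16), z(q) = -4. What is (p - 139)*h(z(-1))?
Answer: 4368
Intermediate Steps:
p = 48
O(P) = -8 - 4*P (O(P) = -4*(2 + P) = -8 - 4*P)
h(f) = (-8 + f)*(-8 - 3*f) (h(f) = (f - 8)*(f + (-8 - 4*f)) = (-8 + f)*(-8 - 3*f))
(p - 139)*h(z(-1)) = (48 - 139)*(64 - 3*(-4)² + 16*(-4)) = -91*(64 - 3*16 - 64) = -91*(64 - 48 - 64) = -91*(-48) = 4368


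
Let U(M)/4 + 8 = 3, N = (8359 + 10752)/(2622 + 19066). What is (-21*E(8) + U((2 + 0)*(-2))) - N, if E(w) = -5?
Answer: 1824369/21688 ≈ 84.119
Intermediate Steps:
N = 19111/21688 ≈ 0.88118
U(M) = -20 (U(M) = -32 + 4*3 = -32 + 12 = -20)
(-21*E(8) + U((2 + 0)*(-2))) - N = (-21*(-5) - 20) - 1*19111/21688 = (105 - 20) - 19111/21688 = 85 - 19111/21688 = 1824369/21688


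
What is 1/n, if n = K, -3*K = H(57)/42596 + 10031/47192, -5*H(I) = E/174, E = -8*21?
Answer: -72869403160/5163082533 ≈ -14.114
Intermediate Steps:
E = -168
H(I) = 28/145 (H(I) = -(-168)/(5*174) = -⅕*(-28/29) = 28/145)
K = -5163082533/72869403160 (K = -((28/145)/42596 + 10031/47192)/3 = -((28/145)*(1/42596) + 10031*(1/47192))/3 = -(7/1544105 + 10031/47192)/3 = -⅓*15489247599/72869403160 = -5163082533/72869403160 ≈ -0.070854)
n = -5163082533/72869403160 ≈ -0.070854
1/n = 1/(-5163082533/72869403160) = -72869403160/5163082533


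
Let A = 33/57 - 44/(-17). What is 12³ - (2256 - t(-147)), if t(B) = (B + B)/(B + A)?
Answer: -4072477/7743 ≈ -525.96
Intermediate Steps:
A = 1023/323 (A = 33*(1/57) - 44*(-1/17) = 11/19 + 44/17 = 1023/323 ≈ 3.1672)
t(B) = 2*B/(1023/323 + B) (t(B) = (B + B)/(B + 1023/323) = (2*B)/(1023/323 + B) = 2*B/(1023/323 + B))
12³ - (2256 - t(-147)) = 12³ - (2256 - 646*(-147)/(1023 + 323*(-147))) = 1728 - (2256 - 646*(-147)/(1023 - 47481)) = 1728 - (2256 - 646*(-147)/(-46458)) = 1728 - (2256 - 646*(-147)*(-1)/46458) = 1728 - (2256 - 1*15827/7743) = 1728 - (2256 - 15827/7743) = 1728 - 1*17452381/7743 = 1728 - 17452381/7743 = -4072477/7743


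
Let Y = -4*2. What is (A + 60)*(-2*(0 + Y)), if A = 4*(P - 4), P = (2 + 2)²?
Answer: 1728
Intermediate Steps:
Y = -8
P = 16 (P = 4² = 16)
A = 48 (A = 4*(16 - 4) = 4*12 = 48)
(A + 60)*(-2*(0 + Y)) = (48 + 60)*(-2*(0 - 8)) = 108*(-2*(-8)) = 108*16 = 1728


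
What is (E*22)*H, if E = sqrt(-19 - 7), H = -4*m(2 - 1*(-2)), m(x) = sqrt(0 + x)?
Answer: -176*I*sqrt(26) ≈ -897.43*I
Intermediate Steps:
m(x) = sqrt(x)
H = -8 (H = -4*sqrt(2 - 1*(-2)) = -4*sqrt(2 + 2) = -4*sqrt(4) = -4*2 = -8)
E = I*sqrt(26) (E = sqrt(-26) = I*sqrt(26) ≈ 5.099*I)
(E*22)*H = ((I*sqrt(26))*22)*(-8) = (22*I*sqrt(26))*(-8) = -176*I*sqrt(26)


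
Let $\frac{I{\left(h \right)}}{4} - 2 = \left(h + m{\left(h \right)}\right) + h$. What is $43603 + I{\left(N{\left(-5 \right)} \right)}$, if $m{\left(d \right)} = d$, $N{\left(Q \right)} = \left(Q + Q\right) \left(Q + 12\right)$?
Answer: $42771$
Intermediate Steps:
$N{\left(Q \right)} = 2 Q \left(12 + Q\right)$
$I{\left(h \right)} = 8 + 12 h$ ($I{\left(h \right)} = 8 + 4 \left(\left(h + h\right) + h\right) = 8 + 4 \left(2 h + h\right) = 8 + 4 \cdot 3 h = 8 + 12 h$)
$43603 + I{\left(N{\left(-5 \right)} \right)} = 43603 + \left(8 + 12 \cdot 2 \left(-5\right) \left(12 - 5\right)\right) = 43603 + \left(8 + 12 \cdot 2 \left(-5\right) 7\right) = 43603 + \left(8 + 12 \left(-70\right)\right) = 43603 + \left(8 - 840\right) = 43603 - 832 = 42771$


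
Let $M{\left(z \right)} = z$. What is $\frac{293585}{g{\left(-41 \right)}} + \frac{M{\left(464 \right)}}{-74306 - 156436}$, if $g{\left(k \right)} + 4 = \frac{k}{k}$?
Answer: $- \frac{11290398577}{115371} \approx -97862.0$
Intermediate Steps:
$g{\left(k \right)} = -3$ ($g{\left(k \right)} = -4 + \frac{k}{k} = -4 + 1 = -3$)
$\frac{293585}{g{\left(-41 \right)}} + \frac{M{\left(464 \right)}}{-74306 - 156436} = \frac{293585}{-3} + \frac{464}{-74306 - 156436} = 293585 \left(- \frac{1}{3}\right) + \frac{464}{-74306 - 156436} = - \frac{293585}{3} + \frac{464}{-230742} = - \frac{293585}{3} + 464 \left(- \frac{1}{230742}\right) = - \frac{293585}{3} - \frac{232}{115371} = - \frac{11290398577}{115371}$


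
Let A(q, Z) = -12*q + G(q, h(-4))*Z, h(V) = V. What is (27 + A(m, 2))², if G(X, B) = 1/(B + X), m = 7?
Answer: 28561/9 ≈ 3173.4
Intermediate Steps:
A(q, Z) = -12*q + Z/(-4 + q)
(27 + A(m, 2))² = (27 + (2 - 12*7*(-4 + 7))/(-4 + 7))² = (27 + (2 - 12*7*3)/3)² = (27 + (2 - 252)/3)² = (27 + (⅓)*(-250))² = (27 - 250/3)² = (-169/3)² = 28561/9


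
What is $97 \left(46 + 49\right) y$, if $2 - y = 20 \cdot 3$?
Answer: $-534470$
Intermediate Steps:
$y = -58$ ($y = 2 - 20 \cdot 3 = 2 - 60 = -58$)
$97 \left(46 + 49\right) y = 97 \left(46 + 49\right) \left(-58\right) = 97 \cdot 95 \left(-58\right) = 9215 \left(-58\right) = -534470$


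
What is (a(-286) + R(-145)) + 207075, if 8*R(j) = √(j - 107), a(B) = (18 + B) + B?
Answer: 206521 + 3*I*√7/4 ≈ 2.0652e+5 + 1.9843*I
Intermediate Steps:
a(B) = 18 + 2*B
R(j) = √(-107 + j)/8 (R(j) = √(j - 107)/8 = √(-107 + j)/8)
(a(-286) + R(-145)) + 207075 = ((18 + 2*(-286)) + √(-107 - 145)/8) + 207075 = ((18 - 572) + √(-252)/8) + 207075 = (-554 + (6*I*√7)/8) + 207075 = (-554 + 3*I*√7/4) + 207075 = 206521 + 3*I*√7/4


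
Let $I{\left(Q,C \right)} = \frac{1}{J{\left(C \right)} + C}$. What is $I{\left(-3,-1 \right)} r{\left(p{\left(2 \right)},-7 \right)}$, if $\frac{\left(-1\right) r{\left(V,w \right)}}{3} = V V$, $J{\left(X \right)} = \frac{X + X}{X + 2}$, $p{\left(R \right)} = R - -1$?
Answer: $9$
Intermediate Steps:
$p{\left(R \right)} = 1 + R$ ($p{\left(R \right)} = R + 1 = 1 + R$)
$J{\left(X \right)} = \frac{2 X}{2 + X}$
$I{\left(Q,C \right)} = \frac{1}{C + \frac{2 C}{2 + C}}$ ($I{\left(Q,C \right)} = \frac{1}{\frac{2 C}{2 + C} + C} = \frac{1}{C + \frac{2 C}{2 + C}}$)
$r{\left(V,w \right)} = - 3 V^{2}$ ($r{\left(V,w \right)} = - 3 V V = - 3 V^{2}$)
$I{\left(-3,-1 \right)} r{\left(p{\left(2 \right)},-7 \right)} = \frac{2 - 1}{\left(-1\right) \left(4 - 1\right)} \left(- 3 \left(1 + 2\right)^{2}\right) = \left(-1\right) \frac{1}{3} \cdot 1 \left(- 3 \cdot 3^{2}\right) = \left(-1\right) \frac{1}{3} \cdot 1 \left(\left(-3\right) 9\right) = \left(- \frac{1}{3}\right) \left(-27\right) = 9$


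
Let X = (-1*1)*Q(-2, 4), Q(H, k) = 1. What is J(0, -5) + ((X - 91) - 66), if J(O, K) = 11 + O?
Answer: -147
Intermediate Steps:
X = -1 (X = -1*1*1 = -1*1 = -1)
J(0, -5) + ((X - 91) - 66) = (11 + 0) + ((-1 - 91) - 66) = 11 + (-92 - 66) = 11 - 158 = -147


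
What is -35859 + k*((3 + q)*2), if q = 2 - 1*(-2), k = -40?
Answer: -36419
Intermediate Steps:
q = 4 (q = 2 + 2 = 4)
-35859 + k*((3 + q)*2) = -35859 - 40*(3 + 4)*2 = -35859 - 280*2 = -35859 - 40*14 = -35859 - 560 = -36419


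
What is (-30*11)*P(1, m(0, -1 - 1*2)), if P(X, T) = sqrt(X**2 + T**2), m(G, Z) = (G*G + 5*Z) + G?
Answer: -330*sqrt(226) ≈ -4961.0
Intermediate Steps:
m(G, Z) = G + G**2 + 5*Z (m(G, Z) = (G**2 + 5*Z) + G = G + G**2 + 5*Z)
P(X, T) = sqrt(T**2 + X**2)
(-30*11)*P(1, m(0, -1 - 1*2)) = (-30*11)*sqrt((0 + 0**2 + 5*(-1 - 1*2))**2 + 1**2) = -330*sqrt((0 + 0 + 5*(-1 - 2))**2 + 1) = -330*sqrt((0 + 0 + 5*(-3))**2 + 1) = -330*sqrt((0 + 0 - 15)**2 + 1) = -330*sqrt((-15)**2 + 1) = -330*sqrt(225 + 1) = -330*sqrt(226)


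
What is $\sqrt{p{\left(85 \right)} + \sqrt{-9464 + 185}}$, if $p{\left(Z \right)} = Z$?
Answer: $\sqrt{85 + 3 i \sqrt{1031}} \approx 10.331 + 4.662 i$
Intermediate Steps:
$\sqrt{p{\left(85 \right)} + \sqrt{-9464 + 185}} = \sqrt{85 + \sqrt{-9464 + 185}} = \sqrt{85 + \sqrt{-9279}} = \sqrt{85 + 3 i \sqrt{1031}}$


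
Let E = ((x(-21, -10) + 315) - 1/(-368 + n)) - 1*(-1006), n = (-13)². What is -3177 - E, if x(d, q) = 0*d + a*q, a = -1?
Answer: -897093/199 ≈ -4508.0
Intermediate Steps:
n = 169
x(d, q) = -q (x(d, q) = 0*d - q = 0 - q = -q)
E = 264870/199 (E = ((-1*(-10) + 315) - 1/(-368 + 169)) - 1*(-1006) = ((10 + 315) - 1/(-199)) + 1006 = (325 - 1*(-1/199)) + 1006 = (325 + 1/199) + 1006 = 64676/199 + 1006 = 264870/199 ≈ 1331.0)
-3177 - E = -3177 - 1*264870/199 = -3177 - 264870/199 = -897093/199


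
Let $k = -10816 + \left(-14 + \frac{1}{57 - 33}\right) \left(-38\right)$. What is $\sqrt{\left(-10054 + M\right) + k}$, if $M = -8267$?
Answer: $\frac{i \sqrt{1029837}}{6} \approx 169.13 i$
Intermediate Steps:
$k = - \frac{123427}{12}$ ($k = -10816 + \left(-14 + \frac{1}{24}\right) \left(-38\right) = -10816 - - \frac{6365}{12} = -10816 + \frac{6365}{12} = - \frac{123427}{12} \approx -10286.0$)
$\sqrt{\left(-10054 + M\right) + k} = \sqrt{\left(-10054 - 8267\right) - \frac{123427}{12}} = \sqrt{-18321 - \frac{123427}{12}} = \sqrt{- \frac{343279}{12}} = \frac{i \sqrt{1029837}}{6}$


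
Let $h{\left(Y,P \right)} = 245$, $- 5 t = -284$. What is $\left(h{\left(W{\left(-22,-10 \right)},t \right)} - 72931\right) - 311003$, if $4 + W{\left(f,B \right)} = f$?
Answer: $-383689$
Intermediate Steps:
$t = \frac{284}{5}$ ($t = \left(- \frac{1}{5}\right) \left(-284\right) = \frac{284}{5} \approx 56.8$)
$W{\left(f,B \right)} = -4 + f$
$\left(h{\left(W{\left(-22,-10 \right)},t \right)} - 72931\right) - 311003 = \left(245 - 72931\right) - 311003 = -72686 - 311003 = -383689$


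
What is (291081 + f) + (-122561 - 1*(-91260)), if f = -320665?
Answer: -60885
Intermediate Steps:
(291081 + f) + (-122561 - 1*(-91260)) = (291081 - 320665) + (-122561 - 1*(-91260)) = -29584 + (-122561 + 91260) = -29584 - 31301 = -60885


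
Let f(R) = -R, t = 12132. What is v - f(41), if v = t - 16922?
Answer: -4749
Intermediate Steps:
v = -4790 (v = 12132 - 16922 = -4790)
v - f(41) = -4790 - (-1)*41 = -4790 - 1*(-41) = -4790 + 41 = -4749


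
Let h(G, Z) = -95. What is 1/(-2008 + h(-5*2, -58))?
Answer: -1/2103 ≈ -0.00047551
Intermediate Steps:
1/(-2008 + h(-5*2, -58)) = 1/(-2008 - 95) = 1/(-2103) = -1/2103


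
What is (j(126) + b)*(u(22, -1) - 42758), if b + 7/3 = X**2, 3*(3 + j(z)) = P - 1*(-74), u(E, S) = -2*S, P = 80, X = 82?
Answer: -289458120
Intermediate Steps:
j(z) = 145/3 (j(z) = -3 + (80 - 1*(-74))/3 = -3 + (80 + 74)/3 = -3 + (1/3)*154 = -3 + 154/3 = 145/3)
b = 20165/3 (b = -7/3 + 82**2 = -7/3 + 6724 = 20165/3 ≈ 6721.7)
(j(126) + b)*(u(22, -1) - 42758) = (145/3 + 20165/3)*(-2*(-1) - 42758) = 6770*(2 - 42758) = 6770*(-42756) = -289458120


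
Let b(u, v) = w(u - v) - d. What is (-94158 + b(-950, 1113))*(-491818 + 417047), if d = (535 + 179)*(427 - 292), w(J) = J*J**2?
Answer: 656508416322745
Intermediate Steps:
w(J) = J**3
d = 96390 (d = 714*135 = 96390)
b(u, v) = -96390 + (u - v)**3 (b(u, v) = (u - v)**3 - 1*96390 = (u - v)**3 - 96390 = -96390 + (u - v)**3)
(-94158 + b(-950, 1113))*(-491818 + 417047) = (-94158 + (-96390 + (-950 - 1*1113)**3))*(-491818 + 417047) = (-94158 + (-96390 + (-950 - 1113)**3))*(-74771) = (-94158 + (-96390 + (-2063)**3))*(-74771) = (-94158 + (-96390 - 8780064047))*(-74771) = (-94158 - 8780160437)*(-74771) = -8780254595*(-74771) = 656508416322745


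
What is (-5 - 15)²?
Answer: 400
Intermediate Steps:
(-5 - 15)² = (-20)² = 400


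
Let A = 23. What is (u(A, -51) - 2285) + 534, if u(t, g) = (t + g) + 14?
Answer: -1765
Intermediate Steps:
u(t, g) = 14 + g + t (u(t, g) = (g + t) + 14 = 14 + g + t)
(u(A, -51) - 2285) + 534 = ((14 - 51 + 23) - 2285) + 534 = (-14 - 2285) + 534 = -2299 + 534 = -1765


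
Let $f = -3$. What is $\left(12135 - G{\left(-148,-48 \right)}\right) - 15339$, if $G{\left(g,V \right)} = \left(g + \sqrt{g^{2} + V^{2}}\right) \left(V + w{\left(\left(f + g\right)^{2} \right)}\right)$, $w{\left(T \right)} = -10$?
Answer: $-11788 + 232 \sqrt{1513} \approx -2763.8$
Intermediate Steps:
$G{\left(g,V \right)} = \left(-10 + V\right) \left(g + \sqrt{V^{2} + g^{2}}\right)$ ($G{\left(g,V \right)} = \left(g + \sqrt{g^{2} + V^{2}}\right) \left(V - 10\right) = \left(g + \sqrt{V^{2} + g^{2}}\right) \left(-10 + V\right) = \left(-10 + V\right) \left(g + \sqrt{V^{2} + g^{2}}\right)$)
$\left(12135 - G{\left(-148,-48 \right)}\right) - 15339 = \left(12135 - \left(\left(-10\right) \left(-148\right) - 10 \sqrt{\left(-48\right)^{2} + \left(-148\right)^{2}} - -7104 - 48 \sqrt{\left(-48\right)^{2} + \left(-148\right)^{2}}\right)\right) - 15339 = \left(12135 - \left(1480 - 10 \sqrt{2304 + 21904} + 7104 - 48 \sqrt{2304 + 21904}\right)\right) - 15339 = \left(12135 - \left(1480 - 10 \sqrt{24208} + 7104 - 48 \sqrt{24208}\right)\right) - 15339 = \left(12135 - \left(1480 - 10 \cdot 4 \sqrt{1513} + 7104 - 48 \cdot 4 \sqrt{1513}\right)\right) - 15339 = \left(12135 - \left(1480 - 40 \sqrt{1513} + 7104 - 192 \sqrt{1513}\right)\right) - 15339 = \left(12135 - \left(8584 - 232 \sqrt{1513}\right)\right) - 15339 = \left(3551 + 232 \sqrt{1513}\right) - 15339 = -11788 + 232 \sqrt{1513}$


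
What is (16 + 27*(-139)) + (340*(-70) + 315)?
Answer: -27222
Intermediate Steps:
(16 + 27*(-139)) + (340*(-70) + 315) = (16 - 3753) + (-23800 + 315) = -3737 - 23485 = -27222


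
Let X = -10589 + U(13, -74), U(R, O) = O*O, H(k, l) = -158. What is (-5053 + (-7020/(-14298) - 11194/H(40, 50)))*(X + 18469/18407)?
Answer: 88246780232425880/3465246599 ≈ 2.5466e+7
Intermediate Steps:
U(R, O) = O²
X = -5113 (X = -10589 + (-74)² = -10589 + 5476 = -5113)
(-5053 + (-7020/(-14298) - 11194/H(40, 50)))*(X + 18469/18407) = (-5053 + (-7020/(-14298) - 11194/(-158)))*(-5113 + 18469/18407) = (-5053 + (-7020*(-1/14298) - 11194*(-1/158)))*(-5113 + 18469*(1/18407)) = (-5053 + (1170/2383 + 5597/79))*(-5113 + 18469/18407) = (-5053 + 13430081/188257)*(-94096522/18407) = -937832540/188257*(-94096522/18407) = 88246780232425880/3465246599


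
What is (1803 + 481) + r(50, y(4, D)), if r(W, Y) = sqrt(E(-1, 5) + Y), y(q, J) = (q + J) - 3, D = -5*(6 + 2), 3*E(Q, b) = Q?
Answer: 2284 + I*sqrt(354)/3 ≈ 2284.0 + 6.2716*I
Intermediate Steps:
E(Q, b) = Q/3
D = -40 (D = -5*8 = -40)
y(q, J) = -3 + J + q (y(q, J) = (J + q) - 3 = -3 + J + q)
r(W, Y) = sqrt(-1/3 + Y) (r(W, Y) = sqrt((1/3)*(-1) + Y) = sqrt(-1/3 + Y))
(1803 + 481) + r(50, y(4, D)) = (1803 + 481) + sqrt(-3 + 9*(-3 - 40 + 4))/3 = 2284 + sqrt(-3 + 9*(-39))/3 = 2284 + sqrt(-3 - 351)/3 = 2284 + sqrt(-354)/3 = 2284 + (I*sqrt(354))/3 = 2284 + I*sqrt(354)/3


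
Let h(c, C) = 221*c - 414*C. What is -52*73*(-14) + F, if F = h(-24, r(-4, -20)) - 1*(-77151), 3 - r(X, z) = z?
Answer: 115469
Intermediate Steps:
r(X, z) = 3 - z
h(c, C) = -414*C + 221*c
F = 62325 (F = (-414*(3 - 1*(-20)) + 221*(-24)) - 1*(-77151) = (-414*(3 + 20) - 5304) + 77151 = (-414*23 - 5304) + 77151 = (-9522 - 5304) + 77151 = -14826 + 77151 = 62325)
-52*73*(-14) + F = -52*73*(-14) + 62325 = -3796*(-14) + 62325 = 53144 + 62325 = 115469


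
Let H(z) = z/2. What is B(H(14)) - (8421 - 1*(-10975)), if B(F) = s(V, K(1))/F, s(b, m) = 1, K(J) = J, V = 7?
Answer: -135771/7 ≈ -19396.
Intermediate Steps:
H(z) = z/2 (H(z) = z*(½) = z/2)
B(F) = 1/F
B(H(14)) - (8421 - 1*(-10975)) = 1/((½)*14) - (8421 - 1*(-10975)) = 1/7 - (8421 + 10975) = ⅐ - 1*19396 = ⅐ - 19396 = -135771/7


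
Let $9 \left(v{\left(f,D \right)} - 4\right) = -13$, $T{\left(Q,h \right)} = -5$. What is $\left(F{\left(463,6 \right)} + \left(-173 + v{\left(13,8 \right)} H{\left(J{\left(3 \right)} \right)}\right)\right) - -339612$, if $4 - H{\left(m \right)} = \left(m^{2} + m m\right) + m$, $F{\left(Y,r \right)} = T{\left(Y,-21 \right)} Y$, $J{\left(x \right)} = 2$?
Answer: $\frac{1011326}{3} \approx 3.3711 \cdot 10^{5}$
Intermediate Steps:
$v{\left(f,D \right)} = \frac{23}{9}$ ($v{\left(f,D \right)} = 4 + \frac{1}{9} \left(-13\right) = 4 - \frac{13}{9} = \frac{23}{9}$)
$F{\left(Y,r \right)} = - 5 Y$
$H{\left(m \right)} = 4 - m - 2 m^{2}$ ($H{\left(m \right)} = 4 - \left(\left(m^{2} + m m\right) + m\right) = 4 - \left(\left(m^{2} + m^{2}\right) + m\right) = 4 - \left(2 m^{2} + m\right) = 4 - \left(m + 2 m^{2}\right) = 4 - m - 2 m^{2}$)
$\left(F{\left(463,6 \right)} + \left(-173 + v{\left(13,8 \right)} H{\left(J{\left(3 \right)} \right)}\right)\right) - -339612 = \left(\left(-5\right) 463 - \left(173 - \frac{23 \left(4 - 2 - 2 \cdot 2^{2}\right)}{9}\right)\right) - -339612 = \left(-2315 - \left(173 - \frac{23 \left(4 - 2 - 8\right)}{9}\right)\right) + 339612 = \left(-2315 + \left(-173 + \frac{23}{9} \left(-6\right)\right)\right) + 339612 = \left(-2315 - \frac{565}{3}\right) + 339612 = - \frac{7510}{3} + 339612 = \frac{1011326}{3}$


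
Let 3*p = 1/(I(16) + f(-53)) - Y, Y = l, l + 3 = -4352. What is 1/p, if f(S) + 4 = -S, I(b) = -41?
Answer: 24/34841 ≈ 0.00068884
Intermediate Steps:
l = -4355 (l = -3 - 4352 = -4355)
Y = -4355
f(S) = -4 - S
p = 34841/24 (p = (1/(-41 + (-4 - 1*(-53))) - 1*(-4355))/3 = (1/(-41 + (-4 + 53)) + 4355)/3 = (1/(-41 + 49) + 4355)/3 = (1/8 + 4355)/3 = (⅛ + 4355)/3 = (⅓)*(34841/8) = 34841/24 ≈ 1451.7)
1/p = 1/(34841/24) = 24/34841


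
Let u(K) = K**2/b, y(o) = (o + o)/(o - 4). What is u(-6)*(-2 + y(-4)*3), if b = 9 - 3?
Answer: 6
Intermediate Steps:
y(o) = 2*o/(-4 + o) (y(o) = (2*o)/(-4 + o) = 2*o/(-4 + o))
b = 6
u(K) = K**2/6
u(-6)*(-2 + y(-4)*3) = ((1/6)*(-6)**2)*(-2 + (2*(-4)/(-4 - 4))*3) = ((1/6)*36)*(-2 + (2*(-4)/(-8))*3) = 6*(-2 + (2*(-4)*(-1/8))*3) = 6*(-2 + 1*3) = 6*(-2 + 3) = 6*1 = 6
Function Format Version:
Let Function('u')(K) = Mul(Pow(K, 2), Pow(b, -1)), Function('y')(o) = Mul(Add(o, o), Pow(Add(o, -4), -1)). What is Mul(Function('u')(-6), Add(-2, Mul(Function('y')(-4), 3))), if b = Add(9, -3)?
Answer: 6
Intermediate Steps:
Function('y')(o) = Mul(2, o, Pow(Add(-4, o), -1)) (Function('y')(o) = Mul(Mul(2, o), Pow(Add(-4, o), -1)) = Mul(2, o, Pow(Add(-4, o), -1)))
b = 6
Function('u')(K) = Mul(Rational(1, 6), Pow(K, 2)) (Function('u')(K) = Mul(Pow(K, 2), Pow(6, -1)) = Mul(Pow(K, 2), Rational(1, 6)) = Mul(Rational(1, 6), Pow(K, 2)))
Mul(Function('u')(-6), Add(-2, Mul(Function('y')(-4), 3))) = Mul(Mul(Rational(1, 6), Pow(-6, 2)), Add(-2, Mul(Mul(2, -4, Pow(Add(-4, -4), -1)), 3))) = Mul(Mul(Rational(1, 6), 36), Add(-2, Mul(Mul(2, -4, Pow(-8, -1)), 3))) = Mul(6, Add(-2, Mul(Mul(2, -4, Rational(-1, 8)), 3))) = Mul(6, Add(-2, Mul(1, 3))) = Mul(6, Add(-2, 3)) = Mul(6, 1) = 6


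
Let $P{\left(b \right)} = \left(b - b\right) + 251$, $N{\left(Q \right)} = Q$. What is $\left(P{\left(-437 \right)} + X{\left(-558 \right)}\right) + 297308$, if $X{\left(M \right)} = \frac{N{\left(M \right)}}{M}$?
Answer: $297560$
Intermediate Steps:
$X{\left(M \right)} = 1$ ($X{\left(M \right)} = \frac{M}{M} = 1$)
$P{\left(b \right)} = 251$ ($P{\left(b \right)} = 0 + 251 = 251$)
$\left(P{\left(-437 \right)} + X{\left(-558 \right)}\right) + 297308 = \left(251 + 1\right) + 297308 = 252 + 297308 = 297560$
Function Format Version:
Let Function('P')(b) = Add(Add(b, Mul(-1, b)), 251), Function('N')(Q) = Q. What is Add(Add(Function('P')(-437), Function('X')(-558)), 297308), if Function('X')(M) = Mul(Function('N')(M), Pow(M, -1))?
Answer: 297560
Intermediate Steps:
Function('X')(M) = 1 (Function('X')(M) = Mul(M, Pow(M, -1)) = 1)
Function('P')(b) = 251 (Function('P')(b) = Add(0, 251) = 251)
Add(Add(Function('P')(-437), Function('X')(-558)), 297308) = Add(Add(251, 1), 297308) = Add(252, 297308) = 297560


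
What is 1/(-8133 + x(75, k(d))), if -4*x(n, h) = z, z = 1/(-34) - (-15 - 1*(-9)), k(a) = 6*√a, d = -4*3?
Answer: -136/1106291 ≈ -0.00012293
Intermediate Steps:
d = -12
z = 203/34 (z = -1/34 - (-15 + 9) = -1/34 - 1*(-6) = -1/34 + 6 = 203/34 ≈ 5.9706)
x(n, h) = -203/136 (x(n, h) = -¼*203/34 = -203/136)
1/(-8133 + x(75, k(d))) = 1/(-8133 - 203/136) = 1/(-1106291/136) = -136/1106291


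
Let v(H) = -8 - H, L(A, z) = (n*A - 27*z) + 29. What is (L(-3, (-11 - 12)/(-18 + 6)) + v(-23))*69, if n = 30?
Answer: -26979/4 ≈ -6744.8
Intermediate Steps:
L(A, z) = 29 - 27*z + 30*A (L(A, z) = (30*A - 27*z) + 29 = (-27*z + 30*A) + 29 = 29 - 27*z + 30*A)
(L(-3, (-11 - 12)/(-18 + 6)) + v(-23))*69 = ((29 - 27*(-11 - 12)/(-18 + 6) + 30*(-3)) + (-8 - 1*(-23)))*69 = ((29 - (-621)/(-12) - 90) + (-8 + 23))*69 = ((29 - (-621)*(-1)/12 - 90) + 15)*69 = ((29 - 27*23/12 - 90) + 15)*69 = ((29 - 207/4 - 90) + 15)*69 = (-451/4 + 15)*69 = -391/4*69 = -26979/4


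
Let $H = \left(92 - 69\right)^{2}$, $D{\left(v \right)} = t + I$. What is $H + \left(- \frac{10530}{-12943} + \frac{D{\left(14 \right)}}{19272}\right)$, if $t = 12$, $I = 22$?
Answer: $\frac{66077904803}{124718748} \approx 529.82$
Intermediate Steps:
$D{\left(v \right)} = 34$ ($D{\left(v \right)} = 12 + 22 = 34$)
$H = 529$ ($H = 23^{2} = 529$)
$H + \left(- \frac{10530}{-12943} + \frac{D{\left(14 \right)}}{19272}\right) = 529 + \left(- \frac{10530}{-12943} + \frac{34}{19272}\right) = 529 + \left(\left(-10530\right) \left(- \frac{1}{12943}\right) + 34 \cdot \frac{1}{19272}\right) = 529 + \left(\frac{10530}{12943} + \frac{17}{9636}\right) = 529 + \frac{101687111}{124718748} = \frac{66077904803}{124718748}$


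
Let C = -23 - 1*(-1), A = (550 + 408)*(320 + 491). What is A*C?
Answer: -17092636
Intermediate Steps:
A = 776938 (A = 958*811 = 776938)
C = -22 (C = -23 + 1 = -22)
A*C = 776938*(-22) = -17092636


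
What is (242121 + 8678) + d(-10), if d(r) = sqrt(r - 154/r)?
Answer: 250799 + 3*sqrt(15)/5 ≈ 2.5080e+5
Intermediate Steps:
(242121 + 8678) + d(-10) = (242121 + 8678) + sqrt(-10 - 154/(-10)) = 250799 + sqrt(-10 - 154*(-1/10)) = 250799 + sqrt(-10 + 77/5) = 250799 + sqrt(27/5) = 250799 + 3*sqrt(15)/5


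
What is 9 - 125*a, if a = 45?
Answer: -5616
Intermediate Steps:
9 - 125*a = 9 - 125*45 = 9 - 5625 = -5616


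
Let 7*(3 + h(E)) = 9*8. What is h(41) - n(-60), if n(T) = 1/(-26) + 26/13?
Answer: 969/182 ≈ 5.3242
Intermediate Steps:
h(E) = 51/7 (h(E) = -3 + (9*8)/7 = -3 + (1/7)*72 = -3 + 72/7 = 51/7)
n(T) = 51/26 (n(T) = 1*(-1/26) + 26*(1/13) = -1/26 + 2 = 51/26)
h(41) - n(-60) = 51/7 - 1*51/26 = 51/7 - 51/26 = 969/182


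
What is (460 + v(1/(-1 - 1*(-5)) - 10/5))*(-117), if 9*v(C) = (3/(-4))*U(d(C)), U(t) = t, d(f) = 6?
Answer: -107523/2 ≈ -53762.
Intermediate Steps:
v(C) = -½ (v(C) = ((3/(-4))*6)/9 = ((3*(-¼))*6)/9 = (-¾*6)/9 = (⅑)*(-9/2) = -½)
(460 + v(1/(-1 - 1*(-5)) - 10/5))*(-117) = (460 - ½)*(-117) = (919/2)*(-117) = -107523/2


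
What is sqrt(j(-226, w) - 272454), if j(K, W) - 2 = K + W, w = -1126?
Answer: 2*I*sqrt(68451) ≈ 523.26*I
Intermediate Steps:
j(K, W) = 2 + K + W (j(K, W) = 2 + (K + W) = 2 + K + W)
sqrt(j(-226, w) - 272454) = sqrt((2 - 226 - 1126) - 272454) = sqrt(-1350 - 272454) = sqrt(-273804) = 2*I*sqrt(68451)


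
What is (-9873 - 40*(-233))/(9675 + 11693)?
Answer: -553/21368 ≈ -0.025880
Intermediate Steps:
(-9873 - 40*(-233))/(9675 + 11693) = (-9873 + 9320)/21368 = -553*1/21368 = -553/21368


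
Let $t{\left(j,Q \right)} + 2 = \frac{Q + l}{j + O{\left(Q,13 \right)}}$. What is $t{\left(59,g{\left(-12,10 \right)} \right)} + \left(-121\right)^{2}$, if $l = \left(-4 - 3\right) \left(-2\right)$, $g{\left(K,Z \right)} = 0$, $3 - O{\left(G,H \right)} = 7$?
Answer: $\frac{805159}{55} \approx 14639.0$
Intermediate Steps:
$O{\left(G,H \right)} = -4$ ($O{\left(G,H \right)} = 3 - 7 = -4$)
$l = 14$ ($l = \left(-7\right) \left(-2\right) = 14$)
$t{\left(j,Q \right)} = -2 + \frac{14 + Q}{-4 + j}$ ($t{\left(j,Q \right)} = -2 + \frac{Q + 14}{j - 4} = -2 + \frac{14 + Q}{-4 + j}$)
$t{\left(59,g{\left(-12,10 \right)} \right)} + \left(-121\right)^{2} = \frac{22 + 0 - 118}{-4 + 59} + \left(-121\right)^{2} = \frac{22 + 0 - 118}{55} + 14641 = \frac{1}{55} \left(-96\right) + 14641 = - \frac{96}{55} + 14641 = \frac{805159}{55}$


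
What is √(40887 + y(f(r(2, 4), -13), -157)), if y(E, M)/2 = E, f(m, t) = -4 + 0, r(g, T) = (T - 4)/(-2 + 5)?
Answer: √40879 ≈ 202.19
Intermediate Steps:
r(g, T) = -4/3 + T/3 (r(g, T) = (-4 + T)/3 = (-4 + T)*(⅓) = -4/3 + T/3)
f(m, t) = -4
y(E, M) = 2*E
√(40887 + y(f(r(2, 4), -13), -157)) = √(40887 + 2*(-4)) = √(40887 - 8) = √40879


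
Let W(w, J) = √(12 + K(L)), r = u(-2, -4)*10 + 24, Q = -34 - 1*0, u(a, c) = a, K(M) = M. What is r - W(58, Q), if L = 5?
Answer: 4 - √17 ≈ -0.12311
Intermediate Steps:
Q = -34 (Q = -34 + 0 = -34)
r = 4 (r = -2*10 + 24 = -20 + 24 = 4)
W(w, J) = √17 (W(w, J) = √(12 + 5) = √17)
r - W(58, Q) = 4 - √17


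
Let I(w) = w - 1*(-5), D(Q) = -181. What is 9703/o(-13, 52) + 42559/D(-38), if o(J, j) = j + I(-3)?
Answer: -541943/9774 ≈ -55.447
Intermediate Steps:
I(w) = 5 + w (I(w) = w + 5 = 5 + w)
o(J, j) = 2 + j (o(J, j) = j + (5 - 3) = j + 2 = 2 + j)
9703/o(-13, 52) + 42559/D(-38) = 9703/(2 + 52) + 42559/(-181) = 9703/54 + 42559*(-1/181) = 9703*(1/54) - 42559/181 = 9703/54 - 42559/181 = -541943/9774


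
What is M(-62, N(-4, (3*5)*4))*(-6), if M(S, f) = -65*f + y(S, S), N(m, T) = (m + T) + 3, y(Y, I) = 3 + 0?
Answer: 22992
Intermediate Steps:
y(Y, I) = 3
N(m, T) = 3 + T + m (N(m, T) = (T + m) + 3 = 3 + T + m)
M(S, f) = 3 - 65*f (M(S, f) = -65*f + 3 = 3 - 65*f)
M(-62, N(-4, (3*5)*4))*(-6) = (3 - 65*(3 + (3*5)*4 - 4))*(-6) = (3 - 65*(3 + 15*4 - 4))*(-6) = (3 - 65*(3 + 60 - 4))*(-6) = (3 - 65*59)*(-6) = (3 - 3835)*(-6) = -3832*(-6) = 22992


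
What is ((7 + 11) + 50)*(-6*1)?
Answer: -408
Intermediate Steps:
((7 + 11) + 50)*(-6*1) = (18 + 50)*(-6) = 68*(-6) = -408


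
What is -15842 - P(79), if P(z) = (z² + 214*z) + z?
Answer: -39068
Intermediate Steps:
P(z) = z² + 215*z
-15842 - P(79) = -15842 - 79*(215 + 79) = -15842 - 79*294 = -15842 - 1*23226 = -15842 - 23226 = -39068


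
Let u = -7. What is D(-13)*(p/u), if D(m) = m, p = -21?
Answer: -39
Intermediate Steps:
D(-13)*(p/u) = -(-273)/(-7) = -(-273)*(-1)/7 = -13*3 = -39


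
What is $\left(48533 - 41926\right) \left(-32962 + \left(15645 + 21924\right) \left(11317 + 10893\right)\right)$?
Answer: $5512712506496$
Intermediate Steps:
$\left(48533 - 41926\right) \left(-32962 + \left(15645 + 21924\right) \left(11317 + 10893\right)\right) = 6607 \left(-32962 + 37569 \cdot 22210\right) = 6607 \left(-32962 + 834407490\right) = 6607 \cdot 834374528 = 5512712506496$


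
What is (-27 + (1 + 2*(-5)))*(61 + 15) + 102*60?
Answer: 3384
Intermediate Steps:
(-27 + (1 + 2*(-5)))*(61 + 15) + 102*60 = (-27 + (1 - 10))*76 + 6120 = (-27 - 9)*76 + 6120 = -36*76 + 6120 = -2736 + 6120 = 3384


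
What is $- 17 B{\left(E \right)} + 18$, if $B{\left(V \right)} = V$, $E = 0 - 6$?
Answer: $120$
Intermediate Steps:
$E = -6$ ($E = 0 - 6 = -6$)
$- 17 B{\left(E \right)} + 18 = \left(-17\right) \left(-6\right) + 18 = 102 + 18 = 120$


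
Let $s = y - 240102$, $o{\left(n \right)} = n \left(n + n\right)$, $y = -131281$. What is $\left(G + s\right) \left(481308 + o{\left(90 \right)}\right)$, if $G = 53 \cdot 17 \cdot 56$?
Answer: $-159663749916$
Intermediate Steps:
$G = 50456$ ($G = 901 \cdot 56 = 50456$)
$o{\left(n \right)} = 2 n^{2}$ ($o{\left(n \right)} = n 2 n = 2 n^{2}$)
$s = -371383$ ($s = -131281 - 240102 = -371383$)
$\left(G + s\right) \left(481308 + o{\left(90 \right)}\right) = \left(50456 - 371383\right) \left(481308 + 2 \cdot 90^{2}\right) = - 320927 \left(481308 + 2 \cdot 8100\right) = - 320927 \left(481308 + 16200\right) = \left(-320927\right) 497508 = -159663749916$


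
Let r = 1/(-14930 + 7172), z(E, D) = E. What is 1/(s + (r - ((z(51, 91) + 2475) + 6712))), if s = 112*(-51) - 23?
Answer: -7758/116160535 ≈ -6.6787e-5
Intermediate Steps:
r = -1/7758 (r = 1/(-7758) = -1/7758 ≈ -0.00012890)
s = -5735 (s = -5712 - 23 = -5735)
1/(s + (r - ((z(51, 91) + 2475) + 6712))) = 1/(-5735 + (-1/7758 - ((51 + 2475) + 6712))) = 1/(-5735 + (-1/7758 - (2526 + 6712))) = 1/(-5735 + (-1/7758 - 1*9238)) = 1/(-5735 + (-1/7758 - 9238)) = 1/(-5735 - 71668405/7758) = 1/(-116160535/7758) = -7758/116160535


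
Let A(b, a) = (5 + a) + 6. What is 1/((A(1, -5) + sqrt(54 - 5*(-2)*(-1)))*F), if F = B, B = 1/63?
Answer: -189/4 + 63*sqrt(11)/4 ≈ 4.9868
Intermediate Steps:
B = 1/63 ≈ 0.015873
F = 1/63 ≈ 0.015873
A(b, a) = 11 + a
1/((A(1, -5) + sqrt(54 - 5*(-2)*(-1)))*F) = 1/(((11 - 5) + sqrt(54 - 5*(-2)*(-1)))*(1/63)) = 1/((6 + sqrt(54 + 10*(-1)))*(1/63)) = 1/((6 + sqrt(54 - 10))*(1/63)) = 1/((6 + sqrt(44))*(1/63)) = 1/((6 + 2*sqrt(11))*(1/63)) = 1/(2/21 + 2*sqrt(11)/63)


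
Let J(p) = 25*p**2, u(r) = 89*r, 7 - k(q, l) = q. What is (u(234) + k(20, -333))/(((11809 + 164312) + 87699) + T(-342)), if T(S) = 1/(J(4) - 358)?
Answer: 874146/11080441 ≈ 0.078891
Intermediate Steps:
k(q, l) = 7 - q
T(S) = 1/42 (T(S) = 1/(25*4**2 - 358) = 1/(25*16 - 358) = 1/(400 - 358) = 1/42)
(u(234) + k(20, -333))/(((11809 + 164312) + 87699) + T(-342)) = (89*234 + (7 - 1*20))/(((11809 + 164312) + 87699) + 1/42) = (20826 + (7 - 20))/((176121 + 87699) + 1/42) = (20826 - 13)/(263820 + 1/42) = 20813/(11080441/42) = 20813*(42/11080441) = 874146/11080441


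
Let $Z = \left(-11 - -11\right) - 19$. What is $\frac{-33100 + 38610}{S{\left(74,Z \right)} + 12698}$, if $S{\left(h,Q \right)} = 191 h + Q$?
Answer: $\frac{5510}{26813} \approx 0.2055$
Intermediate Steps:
$Z = -19$ ($Z = \left(-11 + 11\right) - 19 = 0 - 19 = -19$)
$S{\left(h,Q \right)} = Q + 191 h$
$\frac{-33100 + 38610}{S{\left(74,Z \right)} + 12698} = \frac{-33100 + 38610}{\left(-19 + 191 \cdot 74\right) + 12698} = \frac{5510}{\left(-19 + 14134\right) + 12698} = \frac{5510}{14115 + 12698} = \frac{5510}{26813}$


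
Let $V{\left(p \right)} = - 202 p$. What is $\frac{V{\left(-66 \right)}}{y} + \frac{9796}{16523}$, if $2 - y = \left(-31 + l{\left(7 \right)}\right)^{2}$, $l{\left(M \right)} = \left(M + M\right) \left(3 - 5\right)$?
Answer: $- \frac{6006592}{1854307} \approx -3.2393$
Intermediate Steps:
$l{\left(M \right)} = - 4 M$ ($l{\left(M \right)} = 2 M \left(-2\right) = - 4 M$)
$y = -3479$ ($y = 2 - \left(-31 - 28\right)^{2} = 2 - \left(-59\right)^{2} = 2 - 3481 = -3479$)
$\frac{V{\left(-66 \right)}}{y} + \frac{9796}{16523} = \frac{\left(-202\right) \left(-66\right)}{-3479} + \frac{9796}{16523} = 13332 \left(- \frac{1}{3479}\right) + 9796 \cdot \frac{1}{16523} = - \frac{13332}{3479} + \frac{316}{533} = - \frac{6006592}{1854307}$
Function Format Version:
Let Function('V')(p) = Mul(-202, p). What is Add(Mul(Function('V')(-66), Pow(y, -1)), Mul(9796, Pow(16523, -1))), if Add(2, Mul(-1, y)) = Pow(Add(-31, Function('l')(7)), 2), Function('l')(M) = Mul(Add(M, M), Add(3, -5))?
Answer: Rational(-6006592, 1854307) ≈ -3.2393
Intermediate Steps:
Function('l')(M) = Mul(-4, M) (Function('l')(M) = Mul(Mul(2, M), -2) = Mul(-4, M))
y = -3479 (y = Add(2, Mul(-1, Pow(Add(-31, Mul(-4, 7)), 2))) = Add(2, Mul(-1, Pow(Add(-31, -28), 2))) = Add(2, Mul(-1, Pow(-59, 2))) = Add(2, Mul(-1, 3481)) = Add(2, -3481) = -3479)
Add(Mul(Function('V')(-66), Pow(y, -1)), Mul(9796, Pow(16523, -1))) = Add(Mul(Mul(-202, -66), Pow(-3479, -1)), Mul(9796, Pow(16523, -1))) = Add(Mul(13332, Rational(-1, 3479)), Mul(9796, Rational(1, 16523))) = Add(Rational(-13332, 3479), Rational(316, 533)) = Rational(-6006592, 1854307)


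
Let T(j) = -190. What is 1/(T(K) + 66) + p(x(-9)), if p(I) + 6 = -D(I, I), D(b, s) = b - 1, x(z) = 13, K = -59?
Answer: -2233/124 ≈ -18.008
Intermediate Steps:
D(b, s) = -1 + b
p(I) = -5 - I (p(I) = -6 - (-1 + I) = -6 + (1 - I) = -5 - I)
1/(T(K) + 66) + p(x(-9)) = 1/(-190 + 66) + (-5 - 1*13) = 1/(-124) + (-5 - 13) = -1/124 - 18 = -2233/124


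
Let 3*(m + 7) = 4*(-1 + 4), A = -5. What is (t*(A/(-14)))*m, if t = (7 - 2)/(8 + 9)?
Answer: -75/238 ≈ -0.31513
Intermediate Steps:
t = 5/17 ≈ 0.29412
m = -3 (m = -7 + (4*(-1 + 4))/3 = -7 + (4*3)/3 = -7 + (⅓)*12 = -7 + 4 = -3)
(t*(A/(-14)))*m = (5*(-5/(-14))/17)*(-3) = (5*(-5*(-1/14))/17)*(-3) = ((5/17)*(5/14))*(-3) = (25/238)*(-3) = -75/238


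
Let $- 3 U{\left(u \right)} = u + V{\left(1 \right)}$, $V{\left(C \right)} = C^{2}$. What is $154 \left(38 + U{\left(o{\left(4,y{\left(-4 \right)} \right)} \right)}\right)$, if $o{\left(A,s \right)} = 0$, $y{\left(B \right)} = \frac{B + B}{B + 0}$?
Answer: $\frac{17402}{3} \approx 5800.7$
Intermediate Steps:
$y{\left(B \right)} = 2$ ($y{\left(B \right)} = \frac{2 B}{B} = 2$)
$U{\left(u \right)} = - \frac{1}{3} - \frac{u}{3}$ ($U{\left(u \right)} = - \frac{u + 1^{2}}{3} = - \frac{u + 1}{3} = - \frac{1 + u}{3} = - \frac{1}{3} - \frac{u}{3}$)
$154 \left(38 + U{\left(o{\left(4,y{\left(-4 \right)} \right)} \right)}\right) = 154 \left(38 - \frac{1}{3}\right) = 154 \cdot \frac{113}{3} = \frac{17402}{3}$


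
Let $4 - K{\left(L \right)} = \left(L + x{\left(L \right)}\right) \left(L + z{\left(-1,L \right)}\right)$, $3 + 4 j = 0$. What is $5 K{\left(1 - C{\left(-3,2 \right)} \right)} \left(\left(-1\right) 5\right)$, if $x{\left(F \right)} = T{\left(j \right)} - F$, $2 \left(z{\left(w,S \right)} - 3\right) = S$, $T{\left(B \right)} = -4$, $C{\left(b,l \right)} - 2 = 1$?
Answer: $-100$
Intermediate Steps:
$j = - \frac{3}{4}$ ($j = - \frac{3}{4} + \frac{1}{4} \cdot 0 = - \frac{3}{4} + 0 = - \frac{3}{4} \approx -0.75$)
$C{\left(b,l \right)} = 3$ ($C{\left(b,l \right)} = 2 + 1 = 3$)
$z{\left(w,S \right)} = 3 + \frac{S}{2}$
$x{\left(F \right)} = -4 - F$
$K{\left(L \right)} = 16 + 6 L$ ($K{\left(L \right)} = 4 - \left(L - \left(4 + L\right)\right) \left(L + \left(3 + \frac{L}{2}\right)\right) = 4 - - 4 \left(3 + \frac{3 L}{2}\right) = 4 - \left(-12 - 6 L\right) = 4 + \left(12 + 6 L\right) = 16 + 6 L$)
$5 K{\left(1 - C{\left(-3,2 \right)} \right)} \left(\left(-1\right) 5\right) = 5 \left(16 + 6 \left(1 - 3\right)\right) \left(\left(-1\right) 5\right) = 5 \left(16 + 6 \left(1 - 3\right)\right) \left(-5\right) = 5 \left(16 + 6 \left(-2\right)\right) \left(-5\right) = 5 \left(16 - 12\right) \left(-5\right) = 5 \cdot 4 \left(-5\right) = 20 \left(-5\right) = -100$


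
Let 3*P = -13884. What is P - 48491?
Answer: -53119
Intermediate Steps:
P = -4628 (P = (⅓)*(-13884) = -4628)
P - 48491 = -4628 - 48491 = -53119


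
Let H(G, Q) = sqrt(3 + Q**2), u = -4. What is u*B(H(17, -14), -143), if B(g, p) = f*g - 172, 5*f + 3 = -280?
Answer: 688 + 1132*sqrt(199)/5 ≈ 3881.8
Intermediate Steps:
f = -283/5 (f = -3/5 + (1/5)*(-280) = -3/5 - 56 = -283/5 ≈ -56.600)
B(g, p) = -172 - 283*g/5 (B(g, p) = -283*g/5 - 172 = -172 - 283*g/5)
u*B(H(17, -14), -143) = -4*(-172 - 283*sqrt(3 + (-14)**2)/5) = -4*(-172 - 283*sqrt(3 + 196)/5) = -4*(-172 - 283*sqrt(199)/5) = 688 + 1132*sqrt(199)/5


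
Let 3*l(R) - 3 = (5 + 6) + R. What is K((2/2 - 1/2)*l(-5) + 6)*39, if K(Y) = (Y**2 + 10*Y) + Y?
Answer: 21645/4 ≈ 5411.3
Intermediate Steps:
l(R) = 14/3 + R/3 (l(R) = 1 + ((5 + 6) + R)/3 = 1 + (11 + R)/3 = 1 + (11/3 + R/3) = 14/3 + R/3)
K(Y) = Y**2 + 11*Y
K((2/2 - 1/2)*l(-5) + 6)*39 = (((2/2 - 1/2)*(14/3 + (1/3)*(-5)) + 6)*(11 + ((2/2 - 1/2)*(14/3 + (1/3)*(-5)) + 6)))*39 = (((2*(1/2) - 1*1/2)*(14/3 - 5/3) + 6)*(11 + ((2*(1/2) - 1*1/2)*(14/3 - 5/3) + 6)))*39 = (((1 - 1/2)*3 + 6)*(11 + ((1 - 1/2)*3 + 6)))*39 = (((1/2)*3 + 6)*(11 + ((1/2)*3 + 6)))*39 = ((3/2 + 6)*(11 + (3/2 + 6)))*39 = (15*(11 + 15/2)/2)*39 = ((15/2)*(37/2))*39 = (555/4)*39 = 21645/4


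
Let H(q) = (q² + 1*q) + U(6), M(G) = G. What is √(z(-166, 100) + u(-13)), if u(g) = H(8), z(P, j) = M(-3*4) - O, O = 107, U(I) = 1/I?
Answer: I*√1686/6 ≈ 6.8435*I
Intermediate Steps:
U(I) = 1/I
H(q) = ⅙ + q + q² (H(q) = (q² + 1*q) + 1/6 = (q² + q) + ⅙ = (q + q²) + ⅙ = ⅙ + q + q²)
z(P, j) = -119 (z(P, j) = -3*4 - 1*107 = -12 - 107 = -119)
u(g) = 433/6 (u(g) = ⅙ + 8 + 8² = ⅙ + 8 + 64 = 433/6)
√(z(-166, 100) + u(-13)) = √(-119 + 433/6) = √(-281/6) = I*√1686/6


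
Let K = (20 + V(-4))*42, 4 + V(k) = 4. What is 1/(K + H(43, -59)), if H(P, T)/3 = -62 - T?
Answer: 1/831 ≈ 0.0012034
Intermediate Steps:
H(P, T) = -186 - 3*T (H(P, T) = 3*(-62 - T) = -186 - 3*T)
V(k) = 0 (V(k) = -4 + 4 = 0)
K = 840 (K = (20 + 0)*42 = 20*42 = 840)
1/(K + H(43, -59)) = 1/(840 + (-186 - 3*(-59))) = 1/(840 + (-186 + 177)) = 1/(840 - 9) = 1/831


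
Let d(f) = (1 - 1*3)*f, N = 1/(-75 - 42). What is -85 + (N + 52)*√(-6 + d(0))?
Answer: -85 + 6083*I*√6/117 ≈ -85.0 + 127.35*I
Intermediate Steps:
N = -1/117 (N = 1/(-117) = -1/117 ≈ -0.0085470)
d(f) = -2*f (d(f) = (1 - 3)*f = -2*f)
-85 + (N + 52)*√(-6 + d(0)) = -85 + (-1/117 + 52)*√(-6 - 2*0) = -85 + 6083*√(-6 + 0)/117 = -85 + 6083*√(-6)/117 = -85 + 6083*(I*√6)/117 = -85 + 6083*I*√6/117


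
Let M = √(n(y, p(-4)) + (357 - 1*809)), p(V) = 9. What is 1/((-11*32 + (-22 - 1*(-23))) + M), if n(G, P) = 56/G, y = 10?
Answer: -195/68693 - 2*I*√310/206079 ≈ -0.0028387 - 0.00017087*I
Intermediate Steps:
M = 6*I*√310/5 (M = √(56/10 + (357 - 1*809)) = √(56*(⅒) + (357 - 809)) = √(28/5 - 452) = √(-2232/5) = 6*I*√310/5 ≈ 21.128*I)
1/((-11*32 + (-22 - 1*(-23))) + M) = 1/((-11*32 + (-22 - 1*(-23))) + 6*I*√310/5) = 1/((-352 + (-22 + 23)) + 6*I*√310/5) = 1/((-352 + 1) + 6*I*√310/5) = 1/(-351 + 6*I*√310/5)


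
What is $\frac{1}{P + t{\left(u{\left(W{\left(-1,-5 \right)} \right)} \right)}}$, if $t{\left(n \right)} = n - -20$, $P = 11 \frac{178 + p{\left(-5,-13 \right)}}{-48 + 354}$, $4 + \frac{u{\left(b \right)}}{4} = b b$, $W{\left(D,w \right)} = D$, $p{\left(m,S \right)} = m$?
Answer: $\frac{306}{4351} \approx 0.070329$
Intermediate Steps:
$u{\left(b \right)} = -16 + 4 b^{2}$ ($u{\left(b \right)} = -16 + 4 b b = -16 + 4 b^{2}$)
$P = \frac{1903}{306}$ ($P = 11 \frac{178 - 5}{-48 + 354} = 11 \cdot \frac{173}{306} = \frac{1903}{306} \approx 6.219$)
$t{\left(n \right)} = 20 + n$ ($t{\left(n \right)} = n + 20 = 20 + n$)
$\frac{1}{P + t{\left(u{\left(W{\left(-1,-5 \right)} \right)} \right)}} = \frac{1}{\frac{1903}{306} + \left(20 - \left(16 - 4 \left(-1\right)^{2}\right)\right)} = \frac{1}{\frac{1903}{306} + \left(20 + \left(-16 + 4 \cdot 1\right)\right)} = \frac{1}{\frac{1903}{306} + \left(20 + \left(-16 + 4\right)\right)} = \frac{1}{\frac{1903}{306} + \left(20 - 12\right)} = \frac{1}{\frac{1903}{306} + 8} = \frac{1}{\frac{4351}{306}} = \frac{306}{4351}$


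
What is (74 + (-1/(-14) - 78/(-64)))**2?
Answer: 284428225/50176 ≈ 5668.6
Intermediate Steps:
(74 + (-1/(-14) - 78/(-64)))**2 = (74 + (-1*(-1/14) - 78*(-1/64)))**2 = (74 + (1/14 + 39/32))**2 = (74 + 289/224)**2 = (16865/224)**2 = 284428225/50176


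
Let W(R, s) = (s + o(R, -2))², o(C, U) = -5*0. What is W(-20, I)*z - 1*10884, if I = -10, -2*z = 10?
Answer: -11384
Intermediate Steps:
z = -5 (z = -½*10 = -5)
o(C, U) = 0
W(R, s) = s² (W(R, s) = (s + 0)² = s²)
W(-20, I)*z - 1*10884 = (-10)²*(-5) - 1*10884 = 100*(-5) - 10884 = -500 - 10884 = -11384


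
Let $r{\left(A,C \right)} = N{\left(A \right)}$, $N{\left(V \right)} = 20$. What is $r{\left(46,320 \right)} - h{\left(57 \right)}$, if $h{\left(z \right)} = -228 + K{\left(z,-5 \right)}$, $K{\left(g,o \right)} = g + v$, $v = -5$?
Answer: $196$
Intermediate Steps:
$r{\left(A,C \right)} = 20$
$K{\left(g,o \right)} = -5 + g$ ($K{\left(g,o \right)} = g - 5 = -5 + g$)
$h{\left(z \right)} = -233 + z$ ($h{\left(z \right)} = -228 + \left(-5 + z\right) = -233 + z$)
$r{\left(46,320 \right)} - h{\left(57 \right)} = 20 - \left(-233 + 57\right) = 20 - -176 = 20 + 176 = 196$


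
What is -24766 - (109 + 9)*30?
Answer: -28306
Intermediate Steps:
-24766 - (109 + 9)*30 = -24766 - 118*30 = -24766 - 1*3540 = -24766 - 3540 = -28306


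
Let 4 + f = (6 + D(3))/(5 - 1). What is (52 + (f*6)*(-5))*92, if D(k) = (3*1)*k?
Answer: 5474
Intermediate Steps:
D(k) = 3*k
f = -¼ (f = -4 + (6 + 3*3)/(5 - 1) = -4 + (6 + 9)/4 = -4 + 15*(¼) = -4 + 15/4 = -¼ ≈ -0.25000)
(52 + (f*6)*(-5))*92 = (52 - ¼*6*(-5))*92 = (52 - 3/2*(-5))*92 = (52 + 15/2)*92 = (119/2)*92 = 5474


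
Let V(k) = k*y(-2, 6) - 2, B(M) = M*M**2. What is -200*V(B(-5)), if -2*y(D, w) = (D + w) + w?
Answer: -124600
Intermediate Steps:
y(D, w) = -w - D/2 (y(D, w) = -((D + w) + w)/2 = -(D + 2*w)/2 = -w - D/2)
B(M) = M**3
V(k) = -2 - 5*k (V(k) = k*(-1*6 - 1/2*(-2)) - 2 = k*(-6 + 1) - 2 = k*(-5) - 2 = -5*k - 2 = -2 - 5*k)
-200*V(B(-5)) = -200*(-2 - 5*(-5)**3) = -200*(-2 - 5*(-125)) = -200*(-2 + 625) = -200*623 = -124600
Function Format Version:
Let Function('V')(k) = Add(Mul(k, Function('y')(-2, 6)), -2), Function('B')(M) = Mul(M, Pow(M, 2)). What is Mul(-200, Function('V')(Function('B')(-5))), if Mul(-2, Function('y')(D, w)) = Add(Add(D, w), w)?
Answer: -124600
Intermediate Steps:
Function('y')(D, w) = Add(Mul(-1, w), Mul(Rational(-1, 2), D)) (Function('y')(D, w) = Mul(Rational(-1, 2), Add(Add(D, w), w)) = Mul(Rational(-1, 2), Add(D, Mul(2, w))) = Add(Mul(-1, w), Mul(Rational(-1, 2), D)))
Function('B')(M) = Pow(M, 3)
Function('V')(k) = Add(-2, Mul(-5, k)) (Function('V')(k) = Add(Mul(k, Add(Mul(-1, 6), Mul(Rational(-1, 2), -2))), -2) = Add(Mul(k, Add(-6, 1)), -2) = Add(Mul(k, -5), -2) = Add(Mul(-5, k), -2) = Add(-2, Mul(-5, k)))
Mul(-200, Function('V')(Function('B')(-5))) = Mul(-200, Add(-2, Mul(-5, Pow(-5, 3)))) = Mul(-200, Add(-2, Mul(-5, -125))) = Mul(-200, Add(-2, 625)) = Mul(-200, 623) = -124600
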